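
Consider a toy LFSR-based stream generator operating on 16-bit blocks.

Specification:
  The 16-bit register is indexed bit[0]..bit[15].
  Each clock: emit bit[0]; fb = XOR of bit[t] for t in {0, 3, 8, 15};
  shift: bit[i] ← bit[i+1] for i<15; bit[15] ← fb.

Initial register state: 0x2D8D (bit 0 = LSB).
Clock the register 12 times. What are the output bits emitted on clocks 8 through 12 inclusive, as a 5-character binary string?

reg_0 = 0x2D8D
clock 1: out=1, reg = 0x96C6
clock 2: out=0, reg = 0xCB63
clock 3: out=1, reg = 0xE5B1
clock 4: out=1, reg = 0xF2D8
clock 5: out=0, reg = 0x796C
clock 6: out=0, reg = 0x3CB6
clock 7: out=0, reg = 0x1E5B
clock 8: out=1, reg = 0x0F2D
clock 9: out=1, reg = 0x8796
clock 10: out=0, reg = 0x43CB
clock 11: out=1, reg = 0xA1E5
clock 12: out=1, reg = 0xD0F2

11011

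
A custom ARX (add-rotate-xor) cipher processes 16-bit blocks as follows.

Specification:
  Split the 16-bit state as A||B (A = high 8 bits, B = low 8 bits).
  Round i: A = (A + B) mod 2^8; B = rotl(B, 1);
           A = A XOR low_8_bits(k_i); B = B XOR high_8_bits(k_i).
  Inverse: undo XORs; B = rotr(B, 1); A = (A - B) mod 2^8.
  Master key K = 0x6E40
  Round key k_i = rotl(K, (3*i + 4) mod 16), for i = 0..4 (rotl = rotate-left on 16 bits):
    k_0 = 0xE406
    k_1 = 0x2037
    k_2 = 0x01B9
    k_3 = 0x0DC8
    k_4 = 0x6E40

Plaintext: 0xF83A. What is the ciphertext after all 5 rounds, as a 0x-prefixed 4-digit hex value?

s_0 = plaintext = 0xF83A
s_1 = Round(s_0, k_0) = 0x3490
s_2 = Round(s_1, k_1) = 0xF301
s_3 = Round(s_2, k_2) = 0x4D03
s_4 = Round(s_3, k_3) = 0x980B
s_5 = Round(s_4, k_4) = 0xE378

0xE378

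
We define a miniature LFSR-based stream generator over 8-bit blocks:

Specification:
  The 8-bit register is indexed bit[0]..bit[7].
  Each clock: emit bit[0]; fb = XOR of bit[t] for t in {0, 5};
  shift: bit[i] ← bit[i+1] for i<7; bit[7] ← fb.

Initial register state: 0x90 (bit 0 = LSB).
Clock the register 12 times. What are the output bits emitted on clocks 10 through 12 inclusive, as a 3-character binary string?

010

reg_0 = 0x90
clock 1: out=0, reg = 0x48
clock 2: out=0, reg = 0x24
clock 3: out=0, reg = 0x92
clock 4: out=0, reg = 0x49
clock 5: out=1, reg = 0xA4
clock 6: out=0, reg = 0xD2
clock 7: out=0, reg = 0x69
clock 8: out=1, reg = 0x34
clock 9: out=0, reg = 0x9A
clock 10: out=0, reg = 0x4D
clock 11: out=1, reg = 0xA6
clock 12: out=0, reg = 0xD3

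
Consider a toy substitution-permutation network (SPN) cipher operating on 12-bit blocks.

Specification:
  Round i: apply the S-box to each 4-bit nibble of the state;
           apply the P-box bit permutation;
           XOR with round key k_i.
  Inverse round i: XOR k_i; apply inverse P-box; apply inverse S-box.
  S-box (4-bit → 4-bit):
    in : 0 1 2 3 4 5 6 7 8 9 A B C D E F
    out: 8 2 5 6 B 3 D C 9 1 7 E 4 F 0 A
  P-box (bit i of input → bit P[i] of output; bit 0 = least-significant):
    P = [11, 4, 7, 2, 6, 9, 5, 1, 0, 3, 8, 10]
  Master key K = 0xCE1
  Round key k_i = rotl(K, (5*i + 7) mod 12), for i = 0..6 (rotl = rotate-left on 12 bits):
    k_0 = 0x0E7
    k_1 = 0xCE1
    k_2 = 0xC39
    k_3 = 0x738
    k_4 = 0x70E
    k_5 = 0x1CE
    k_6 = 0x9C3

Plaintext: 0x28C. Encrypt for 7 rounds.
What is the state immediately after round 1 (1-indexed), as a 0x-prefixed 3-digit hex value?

0x124

s_0 = plaintext = 0x28C
s_1 = Round(s_0, k_0) = 0x124
s_2 = Round(s_1, k_1) = 0x49D
s_3 = Round(s_2, k_2) = 0x0E4
s_4 = Round(s_3, k_3) = 0xB2C
s_5 = Round(s_4, k_4) = 0x2E6
s_6 = Round(s_5, k_5) = 0x84B
s_7 = Round(s_6, k_6) = 0xF14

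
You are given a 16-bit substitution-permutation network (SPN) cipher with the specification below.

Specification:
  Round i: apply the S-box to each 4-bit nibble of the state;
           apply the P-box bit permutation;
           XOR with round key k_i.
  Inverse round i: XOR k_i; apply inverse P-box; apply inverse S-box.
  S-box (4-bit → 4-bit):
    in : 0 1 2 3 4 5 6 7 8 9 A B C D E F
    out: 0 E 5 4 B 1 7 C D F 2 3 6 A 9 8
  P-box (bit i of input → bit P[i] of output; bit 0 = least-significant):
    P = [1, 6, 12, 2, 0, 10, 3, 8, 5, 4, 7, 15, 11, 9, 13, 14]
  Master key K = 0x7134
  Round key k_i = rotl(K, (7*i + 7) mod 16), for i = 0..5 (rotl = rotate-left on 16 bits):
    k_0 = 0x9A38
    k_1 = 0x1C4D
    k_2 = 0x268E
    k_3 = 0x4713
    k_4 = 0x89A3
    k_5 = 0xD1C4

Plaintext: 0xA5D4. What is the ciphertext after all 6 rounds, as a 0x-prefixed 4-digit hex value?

s_0 = plaintext = 0xA5D4
s_1 = Round(s_0, k_0) = 0x9D5E
s_2 = Round(s_1, k_1) = 0xF65A
s_3 = Round(s_2, k_2) = 0x667F
s_4 = Round(s_3, k_3) = 0x6CAF
s_5 = Round(s_4, k_4) = 0xA737
s_6 = Round(s_5, k_5) = 0x4348

0x4348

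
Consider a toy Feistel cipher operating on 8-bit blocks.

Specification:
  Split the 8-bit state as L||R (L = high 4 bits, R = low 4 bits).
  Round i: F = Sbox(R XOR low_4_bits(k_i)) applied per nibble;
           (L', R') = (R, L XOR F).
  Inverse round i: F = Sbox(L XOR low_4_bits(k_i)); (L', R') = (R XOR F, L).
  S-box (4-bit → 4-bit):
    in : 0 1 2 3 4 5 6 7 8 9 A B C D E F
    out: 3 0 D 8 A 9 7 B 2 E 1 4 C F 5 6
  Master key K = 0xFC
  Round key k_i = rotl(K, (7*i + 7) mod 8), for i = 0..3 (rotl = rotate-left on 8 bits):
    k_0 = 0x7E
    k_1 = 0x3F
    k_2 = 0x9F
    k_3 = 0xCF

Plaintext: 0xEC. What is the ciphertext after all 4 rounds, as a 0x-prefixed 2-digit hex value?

0x51

s_0 = plaintext = 0xEC
s_1 = Round(s_0, k_0) = 0xC3
s_2 = Round(s_1, k_1) = 0x30
s_3 = Round(s_2, k_2) = 0x05
s_4 = Round(s_3, k_3) = 0x51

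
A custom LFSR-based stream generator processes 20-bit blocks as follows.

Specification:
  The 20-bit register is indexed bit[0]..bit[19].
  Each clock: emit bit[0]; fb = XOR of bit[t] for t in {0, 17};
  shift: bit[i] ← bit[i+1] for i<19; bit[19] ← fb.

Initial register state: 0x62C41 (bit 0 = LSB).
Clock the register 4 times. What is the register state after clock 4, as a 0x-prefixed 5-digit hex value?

0x262C4

reg_0 = 0x62C41
clock 1: out=1, reg = 0x31620
clock 2: out=0, reg = 0x98B10
clock 3: out=0, reg = 0x4C588
clock 4: out=0, reg = 0x262C4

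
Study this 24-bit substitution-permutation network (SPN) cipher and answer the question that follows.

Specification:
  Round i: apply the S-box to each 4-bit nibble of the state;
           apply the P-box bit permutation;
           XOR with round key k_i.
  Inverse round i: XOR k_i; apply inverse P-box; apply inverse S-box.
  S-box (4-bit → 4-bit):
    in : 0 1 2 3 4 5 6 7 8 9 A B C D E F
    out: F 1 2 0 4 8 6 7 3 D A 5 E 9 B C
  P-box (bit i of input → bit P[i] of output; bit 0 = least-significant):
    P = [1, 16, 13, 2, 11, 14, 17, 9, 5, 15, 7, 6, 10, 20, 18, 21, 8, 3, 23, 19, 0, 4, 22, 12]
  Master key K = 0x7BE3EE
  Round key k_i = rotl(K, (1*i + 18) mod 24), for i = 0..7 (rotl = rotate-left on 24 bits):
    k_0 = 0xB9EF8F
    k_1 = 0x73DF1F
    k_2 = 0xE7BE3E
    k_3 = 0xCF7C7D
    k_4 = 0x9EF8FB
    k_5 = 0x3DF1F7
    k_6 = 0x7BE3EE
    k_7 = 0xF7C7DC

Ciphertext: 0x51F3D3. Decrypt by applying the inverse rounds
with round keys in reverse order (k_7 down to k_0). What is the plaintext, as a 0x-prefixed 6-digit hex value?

0xDEF543

s_0 = ciphertext = 0x51F3D3
s_1 = InvRound(s_0, k_7) = 0xD69349
s_2 = InvRound(s_1, k_6) = 0xDFFB20
s_3 = InvRound(s_2, k_5) = 0x745F9D
s_4 = InvRound(s_3, k_4) = 0x49DEF9
s_5 = InvRound(s_4, k_3) = 0x3446FF
s_6 = InvRound(s_5, k_2) = 0x942C76
s_7 = InvRound(s_6, k_1) = 0x97FEC6
s_8 = InvRound(s_7, k_0) = 0xDEF543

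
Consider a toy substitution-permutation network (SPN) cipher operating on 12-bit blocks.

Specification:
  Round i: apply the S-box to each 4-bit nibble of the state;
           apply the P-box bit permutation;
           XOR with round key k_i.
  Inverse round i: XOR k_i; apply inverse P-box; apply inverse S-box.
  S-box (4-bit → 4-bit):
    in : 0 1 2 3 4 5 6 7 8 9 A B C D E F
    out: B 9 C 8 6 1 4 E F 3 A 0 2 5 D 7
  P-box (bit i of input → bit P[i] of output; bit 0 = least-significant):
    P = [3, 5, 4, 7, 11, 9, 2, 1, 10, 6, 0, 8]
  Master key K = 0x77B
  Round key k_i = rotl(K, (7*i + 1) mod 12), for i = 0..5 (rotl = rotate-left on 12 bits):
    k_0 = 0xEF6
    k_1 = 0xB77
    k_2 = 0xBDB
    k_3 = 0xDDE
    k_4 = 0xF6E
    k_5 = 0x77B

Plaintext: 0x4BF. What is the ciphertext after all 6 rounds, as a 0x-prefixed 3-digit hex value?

s_0 = plaintext = 0x4BF
s_1 = Round(s_0, k_0) = 0xE8F
s_2 = Round(s_1, k_1) = 0x448
s_3 = Round(s_2, k_2) = 0x926
s_4 = Round(s_3, k_3) = 0x988
s_5 = Round(s_4, k_4) = 0x190
s_6 = Round(s_5, k_5) = 0x8D3

0x8D3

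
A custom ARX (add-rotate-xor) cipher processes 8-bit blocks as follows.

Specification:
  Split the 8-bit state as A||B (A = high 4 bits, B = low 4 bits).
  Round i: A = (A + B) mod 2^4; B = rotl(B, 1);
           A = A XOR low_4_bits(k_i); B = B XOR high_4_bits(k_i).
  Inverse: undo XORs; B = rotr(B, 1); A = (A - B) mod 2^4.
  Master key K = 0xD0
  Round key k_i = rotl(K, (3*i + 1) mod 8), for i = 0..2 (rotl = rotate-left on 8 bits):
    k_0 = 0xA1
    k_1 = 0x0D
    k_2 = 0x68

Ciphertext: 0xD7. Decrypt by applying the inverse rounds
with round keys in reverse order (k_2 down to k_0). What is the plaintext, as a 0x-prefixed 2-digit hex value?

s_0 = ciphertext = 0xD7
s_1 = InvRound(s_0, k_2) = 0xD8
s_2 = InvRound(s_1, k_1) = 0xC4
s_3 = InvRound(s_2, k_0) = 0x67

0x67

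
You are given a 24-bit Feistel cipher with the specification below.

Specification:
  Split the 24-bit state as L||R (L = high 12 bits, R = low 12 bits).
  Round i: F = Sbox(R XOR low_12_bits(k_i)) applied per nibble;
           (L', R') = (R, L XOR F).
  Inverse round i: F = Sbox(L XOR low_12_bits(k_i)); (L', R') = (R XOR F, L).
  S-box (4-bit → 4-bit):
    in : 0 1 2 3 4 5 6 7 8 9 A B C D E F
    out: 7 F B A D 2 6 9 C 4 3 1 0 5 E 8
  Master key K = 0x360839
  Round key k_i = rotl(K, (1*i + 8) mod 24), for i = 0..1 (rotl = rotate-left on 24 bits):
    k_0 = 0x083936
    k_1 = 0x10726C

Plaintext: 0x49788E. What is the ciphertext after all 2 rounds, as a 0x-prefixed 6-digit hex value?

0xB8BC67

s_0 = plaintext = 0x49788E
s_1 = Round(s_0, k_0) = 0x88EB8B
s_2 = Round(s_1, k_1) = 0xB8BC67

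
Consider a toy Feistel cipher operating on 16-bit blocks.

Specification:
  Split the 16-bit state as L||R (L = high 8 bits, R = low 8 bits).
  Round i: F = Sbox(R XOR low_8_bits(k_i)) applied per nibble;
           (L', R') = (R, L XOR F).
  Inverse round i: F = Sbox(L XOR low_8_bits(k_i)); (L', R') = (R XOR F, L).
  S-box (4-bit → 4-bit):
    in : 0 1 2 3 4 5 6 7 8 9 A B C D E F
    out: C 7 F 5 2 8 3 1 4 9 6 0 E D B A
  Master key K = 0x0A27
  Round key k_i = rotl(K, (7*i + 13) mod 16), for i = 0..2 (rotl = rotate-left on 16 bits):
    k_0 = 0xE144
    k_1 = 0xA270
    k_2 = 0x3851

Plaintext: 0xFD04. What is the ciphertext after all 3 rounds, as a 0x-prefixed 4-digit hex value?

s_0 = plaintext = 0xFD04
s_1 = Round(s_0, k_0) = 0x04D1
s_2 = Round(s_1, k_1) = 0xD163
s_3 = Round(s_2, k_2) = 0x638E

0x638E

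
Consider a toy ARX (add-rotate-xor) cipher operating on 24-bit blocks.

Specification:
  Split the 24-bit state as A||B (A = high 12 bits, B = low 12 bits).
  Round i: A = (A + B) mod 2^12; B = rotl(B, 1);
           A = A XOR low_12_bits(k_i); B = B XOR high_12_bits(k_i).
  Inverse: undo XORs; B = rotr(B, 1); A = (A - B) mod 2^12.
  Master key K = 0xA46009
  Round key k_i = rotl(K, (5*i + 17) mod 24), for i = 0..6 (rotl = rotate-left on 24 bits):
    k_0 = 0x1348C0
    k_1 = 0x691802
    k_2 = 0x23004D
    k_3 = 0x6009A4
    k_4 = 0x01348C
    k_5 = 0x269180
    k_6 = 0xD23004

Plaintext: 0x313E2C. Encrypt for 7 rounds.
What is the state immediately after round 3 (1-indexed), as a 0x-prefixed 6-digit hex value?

s_0 = plaintext = 0x313E2C
s_1 = Round(s_0, k_0) = 0x9FFD6D
s_2 = Round(s_1, k_1) = 0xF6EC4A
s_3 = Round(s_2, k_2) = 0xBF5AA5
s_4 = Round(s_3, k_3) = 0xF3E34B
s_5 = Round(s_4, k_4) = 0x605685
s_6 = Round(s_5, k_5) = 0xD0AF63
s_7 = Round(s_6, k_6) = 0xC693E4

0xBF5AA5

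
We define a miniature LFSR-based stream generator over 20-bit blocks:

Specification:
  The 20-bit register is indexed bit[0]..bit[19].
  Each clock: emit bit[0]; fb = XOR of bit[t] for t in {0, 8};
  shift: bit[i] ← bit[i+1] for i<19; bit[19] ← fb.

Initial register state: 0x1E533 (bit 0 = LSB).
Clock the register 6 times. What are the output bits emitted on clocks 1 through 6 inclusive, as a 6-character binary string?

110011

reg_0 = 0x1E533
clock 1: out=1, reg = 0x0F299
clock 2: out=1, reg = 0x8794C
clock 3: out=0, reg = 0xC3CA6
clock 4: out=0, reg = 0x61E53
clock 5: out=1, reg = 0xB0F29
clock 6: out=1, reg = 0x58794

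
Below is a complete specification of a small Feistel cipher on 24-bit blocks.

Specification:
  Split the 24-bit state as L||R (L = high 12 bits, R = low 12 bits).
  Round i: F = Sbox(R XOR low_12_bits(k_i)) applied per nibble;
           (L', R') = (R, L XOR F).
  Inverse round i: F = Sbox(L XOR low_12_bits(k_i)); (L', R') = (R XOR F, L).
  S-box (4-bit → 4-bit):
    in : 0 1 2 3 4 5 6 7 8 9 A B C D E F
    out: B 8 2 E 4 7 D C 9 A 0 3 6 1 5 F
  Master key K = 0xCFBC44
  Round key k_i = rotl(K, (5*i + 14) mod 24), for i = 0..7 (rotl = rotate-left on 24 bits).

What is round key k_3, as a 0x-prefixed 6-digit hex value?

K = 0xCFBC44
k_0 = rotl(K, (5*0+14) mod 24) = rotl(K, 14) = 0x1133EF
k_1 = rotl(K, (5*1+14) mod 24) = rotl(K, 19) = 0x267DE2
k_2 = rotl(K, (5*2+14) mod 24) = rotl(K, 0) = 0xCFBC44
k_3 = rotl(K, (5*3+14) mod 24) = rotl(K, 5) = 0xF78899

0xF78899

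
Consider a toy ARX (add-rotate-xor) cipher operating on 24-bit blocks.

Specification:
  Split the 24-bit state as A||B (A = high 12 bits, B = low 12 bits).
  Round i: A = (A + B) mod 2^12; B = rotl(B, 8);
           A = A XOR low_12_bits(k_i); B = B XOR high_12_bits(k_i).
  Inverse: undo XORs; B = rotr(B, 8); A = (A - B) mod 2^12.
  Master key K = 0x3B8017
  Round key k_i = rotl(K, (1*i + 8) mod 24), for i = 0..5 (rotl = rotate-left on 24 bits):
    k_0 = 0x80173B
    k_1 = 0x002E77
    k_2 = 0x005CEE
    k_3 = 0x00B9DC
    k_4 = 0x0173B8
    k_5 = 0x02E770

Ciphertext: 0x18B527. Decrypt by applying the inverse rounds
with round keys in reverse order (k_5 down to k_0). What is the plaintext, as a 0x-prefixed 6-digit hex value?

0x61C0A5

s_0 = ciphertext = 0x18B527
s_1 = InvRound(s_0, k_5) = 0x666095
s_2 = InvRound(s_1, k_4) = 0xDBE820
s_3 = InvRound(s_2, k_3) = 0x1AA2B8
s_4 = InvRound(s_3, k_2) = 0x172BD2
s_5 = InvRound(s_4, k_1) = 0x1FAD0B
s_6 = InvRound(s_5, k_0) = 0x61C0A5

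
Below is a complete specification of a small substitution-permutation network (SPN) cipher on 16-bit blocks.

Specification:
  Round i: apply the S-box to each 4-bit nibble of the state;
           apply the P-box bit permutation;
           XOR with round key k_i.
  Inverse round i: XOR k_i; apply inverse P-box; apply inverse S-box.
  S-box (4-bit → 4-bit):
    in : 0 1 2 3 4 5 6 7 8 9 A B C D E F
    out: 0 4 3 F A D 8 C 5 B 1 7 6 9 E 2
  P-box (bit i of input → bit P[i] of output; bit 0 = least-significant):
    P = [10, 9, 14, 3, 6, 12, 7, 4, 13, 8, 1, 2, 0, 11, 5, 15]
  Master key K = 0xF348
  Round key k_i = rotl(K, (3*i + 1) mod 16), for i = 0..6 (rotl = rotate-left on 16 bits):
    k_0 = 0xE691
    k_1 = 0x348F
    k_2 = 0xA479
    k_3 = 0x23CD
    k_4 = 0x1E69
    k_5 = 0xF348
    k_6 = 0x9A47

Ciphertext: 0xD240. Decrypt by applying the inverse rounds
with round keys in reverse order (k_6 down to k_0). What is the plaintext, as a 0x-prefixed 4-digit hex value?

0xBAD6

s_0 = ciphertext = 0xD240
s_1 = InvRound(s_0, k_6) = 0x2701
s_2 = InvRound(s_1, k_5) = 0xD025
s_3 = InvRound(s_2, k_4) = 0x46A3
s_4 = InvRound(s_3, k_3) = 0x13A5
s_5 = InvRound(s_4, k_2) = 0x6939
s_6 = InvRound(s_5, k_1) = 0xCEE8
s_7 = InvRound(s_6, k_0) = 0xBAD6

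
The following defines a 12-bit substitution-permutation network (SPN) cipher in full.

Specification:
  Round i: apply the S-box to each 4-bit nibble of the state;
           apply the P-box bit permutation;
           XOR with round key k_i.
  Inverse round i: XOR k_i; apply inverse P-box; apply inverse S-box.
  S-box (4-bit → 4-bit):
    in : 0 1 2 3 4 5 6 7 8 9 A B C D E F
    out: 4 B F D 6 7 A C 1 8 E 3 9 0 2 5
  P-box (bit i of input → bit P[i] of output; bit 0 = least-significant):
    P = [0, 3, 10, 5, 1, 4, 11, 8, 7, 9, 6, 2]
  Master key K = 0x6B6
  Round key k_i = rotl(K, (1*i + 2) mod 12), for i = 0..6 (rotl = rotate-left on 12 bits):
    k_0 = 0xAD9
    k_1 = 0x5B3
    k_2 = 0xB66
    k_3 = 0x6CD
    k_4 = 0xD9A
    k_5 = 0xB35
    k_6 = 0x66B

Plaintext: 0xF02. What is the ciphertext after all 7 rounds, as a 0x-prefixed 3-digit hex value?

s_0 = plaintext = 0xF02
s_1 = Round(s_0, k_0) = 0x630
s_2 = Round(s_1, k_1) = 0xAB5
s_3 = Round(s_2, k_2) = 0xD39
s_4 = Round(s_3, k_3) = 0xFEF
s_5 = Round(s_4, k_4) = 0x94B
s_6 = Round(s_5, k_5) = 0x328
s_7 = Round(s_6, k_6) = 0xFBC

0xFBC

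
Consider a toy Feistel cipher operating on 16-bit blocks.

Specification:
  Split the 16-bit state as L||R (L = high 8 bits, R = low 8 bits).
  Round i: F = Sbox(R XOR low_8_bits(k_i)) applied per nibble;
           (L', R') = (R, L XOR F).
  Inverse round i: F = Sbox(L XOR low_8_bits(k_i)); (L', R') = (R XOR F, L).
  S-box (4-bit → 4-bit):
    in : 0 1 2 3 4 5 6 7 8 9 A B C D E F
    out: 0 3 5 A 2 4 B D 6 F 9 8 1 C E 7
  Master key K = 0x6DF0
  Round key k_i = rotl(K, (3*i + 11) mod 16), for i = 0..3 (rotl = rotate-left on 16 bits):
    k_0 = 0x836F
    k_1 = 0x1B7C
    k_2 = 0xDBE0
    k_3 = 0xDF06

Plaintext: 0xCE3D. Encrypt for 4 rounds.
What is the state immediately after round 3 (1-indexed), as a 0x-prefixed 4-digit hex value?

s_0 = plaintext = 0xCE3D
s_1 = Round(s_0, k_0) = 0x3D8B
s_2 = Round(s_1, k_1) = 0x8B40
s_3 = Round(s_2, k_2) = 0x401B
s_4 = Round(s_3, k_3) = 0x1B7C

0x401B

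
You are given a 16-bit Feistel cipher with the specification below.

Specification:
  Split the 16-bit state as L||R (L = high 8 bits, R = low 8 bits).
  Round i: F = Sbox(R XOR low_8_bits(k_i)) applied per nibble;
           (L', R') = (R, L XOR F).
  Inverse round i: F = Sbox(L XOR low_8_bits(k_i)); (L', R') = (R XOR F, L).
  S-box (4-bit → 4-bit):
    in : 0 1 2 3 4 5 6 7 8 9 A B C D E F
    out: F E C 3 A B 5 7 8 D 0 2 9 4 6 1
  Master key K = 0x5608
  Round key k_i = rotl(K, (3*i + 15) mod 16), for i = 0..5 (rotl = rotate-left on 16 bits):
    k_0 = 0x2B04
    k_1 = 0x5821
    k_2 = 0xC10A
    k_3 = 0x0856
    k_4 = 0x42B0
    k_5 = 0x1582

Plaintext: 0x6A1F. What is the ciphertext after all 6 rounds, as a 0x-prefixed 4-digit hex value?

s_0 = plaintext = 0x6A1F
s_1 = Round(s_0, k_0) = 0x1F88
s_2 = Round(s_1, k_1) = 0x8812
s_3 = Round(s_2, k_2) = 0x1260
s_4 = Round(s_3, k_3) = 0x6027
s_5 = Round(s_4, k_4) = 0x27B7
s_6 = Round(s_5, k_5) = 0xB71C

0xB71C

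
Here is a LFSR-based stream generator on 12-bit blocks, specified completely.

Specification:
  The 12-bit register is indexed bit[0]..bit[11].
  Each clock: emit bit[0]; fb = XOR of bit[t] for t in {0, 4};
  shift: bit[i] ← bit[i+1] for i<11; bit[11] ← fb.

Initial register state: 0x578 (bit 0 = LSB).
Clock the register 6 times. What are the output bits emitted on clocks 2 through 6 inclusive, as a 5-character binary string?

00111

reg_0 = 0x578
clock 1: out=0, reg = 0xABC
clock 2: out=0, reg = 0xD5E
clock 3: out=0, reg = 0xEAF
clock 4: out=1, reg = 0xF57
clock 5: out=1, reg = 0x7AB
clock 6: out=1, reg = 0xBD5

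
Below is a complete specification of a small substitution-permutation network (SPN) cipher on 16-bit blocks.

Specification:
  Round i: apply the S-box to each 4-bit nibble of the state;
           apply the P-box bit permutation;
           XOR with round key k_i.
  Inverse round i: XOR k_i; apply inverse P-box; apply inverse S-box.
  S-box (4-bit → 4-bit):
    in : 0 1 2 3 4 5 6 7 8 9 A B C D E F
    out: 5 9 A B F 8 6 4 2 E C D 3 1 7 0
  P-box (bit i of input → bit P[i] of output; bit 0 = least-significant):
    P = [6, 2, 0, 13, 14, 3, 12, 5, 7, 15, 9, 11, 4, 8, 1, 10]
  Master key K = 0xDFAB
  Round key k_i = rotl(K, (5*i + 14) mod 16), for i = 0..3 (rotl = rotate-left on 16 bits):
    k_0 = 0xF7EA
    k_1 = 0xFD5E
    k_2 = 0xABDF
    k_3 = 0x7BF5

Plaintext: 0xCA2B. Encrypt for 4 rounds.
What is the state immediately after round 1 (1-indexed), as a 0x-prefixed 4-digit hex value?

0xDC93

s_0 = plaintext = 0xCA2B
s_1 = Round(s_0, k_0) = 0xDC93
s_2 = Round(s_1, k_1) = 0x4DA2
s_3 = Round(s_2, k_2) = 0x9E69
s_4 = Round(s_3, k_3) = 0xCC7A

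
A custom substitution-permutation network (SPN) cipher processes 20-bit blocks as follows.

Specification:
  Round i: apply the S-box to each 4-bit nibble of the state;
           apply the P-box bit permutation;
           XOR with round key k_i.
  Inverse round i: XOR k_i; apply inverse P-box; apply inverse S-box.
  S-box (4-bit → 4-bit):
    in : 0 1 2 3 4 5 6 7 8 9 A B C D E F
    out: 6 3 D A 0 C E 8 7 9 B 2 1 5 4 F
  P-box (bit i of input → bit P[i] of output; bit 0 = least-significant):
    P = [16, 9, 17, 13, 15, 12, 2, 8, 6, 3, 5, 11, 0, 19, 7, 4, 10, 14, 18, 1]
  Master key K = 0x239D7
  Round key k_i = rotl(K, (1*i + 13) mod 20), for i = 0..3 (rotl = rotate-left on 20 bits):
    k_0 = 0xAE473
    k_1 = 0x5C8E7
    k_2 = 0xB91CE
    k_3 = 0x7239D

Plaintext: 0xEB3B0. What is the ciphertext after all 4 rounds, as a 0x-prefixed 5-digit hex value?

0xB8DB5

s_0 = plaintext = 0xEB3B0
s_1 = Round(s_0, k_0) = 0x4FE7B
s_2 = Round(s_1, k_1) = 0xDCB56
s_3 = Round(s_2, k_2) = 0xDB6C3
s_4 = Round(s_3, k_3) = 0xB8DB5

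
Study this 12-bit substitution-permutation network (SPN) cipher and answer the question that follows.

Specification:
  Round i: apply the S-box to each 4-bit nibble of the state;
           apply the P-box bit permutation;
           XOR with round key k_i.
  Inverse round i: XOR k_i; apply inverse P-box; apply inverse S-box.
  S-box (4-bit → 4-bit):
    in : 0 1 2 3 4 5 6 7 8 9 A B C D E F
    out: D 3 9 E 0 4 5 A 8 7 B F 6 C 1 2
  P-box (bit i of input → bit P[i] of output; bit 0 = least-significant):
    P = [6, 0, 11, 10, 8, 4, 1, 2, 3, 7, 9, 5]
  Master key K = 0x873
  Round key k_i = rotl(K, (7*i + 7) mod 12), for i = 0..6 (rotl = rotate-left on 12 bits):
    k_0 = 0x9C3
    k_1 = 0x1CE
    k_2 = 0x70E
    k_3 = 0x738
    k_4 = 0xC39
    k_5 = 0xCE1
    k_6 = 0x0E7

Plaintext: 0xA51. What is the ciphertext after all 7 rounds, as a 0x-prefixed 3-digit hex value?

0x443

s_0 = plaintext = 0xA51
s_1 = Round(s_0, k_0) = 0x928
s_2 = Round(s_1, k_1) = 0x642
s_3 = Round(s_2, k_2) = 0x146
s_4 = Round(s_3, k_3) = 0xFF0
s_5 = Round(s_4, k_4) = 0x0E9
s_6 = Round(s_5, k_5) = 0x788
s_7 = Round(s_6, k_6) = 0x443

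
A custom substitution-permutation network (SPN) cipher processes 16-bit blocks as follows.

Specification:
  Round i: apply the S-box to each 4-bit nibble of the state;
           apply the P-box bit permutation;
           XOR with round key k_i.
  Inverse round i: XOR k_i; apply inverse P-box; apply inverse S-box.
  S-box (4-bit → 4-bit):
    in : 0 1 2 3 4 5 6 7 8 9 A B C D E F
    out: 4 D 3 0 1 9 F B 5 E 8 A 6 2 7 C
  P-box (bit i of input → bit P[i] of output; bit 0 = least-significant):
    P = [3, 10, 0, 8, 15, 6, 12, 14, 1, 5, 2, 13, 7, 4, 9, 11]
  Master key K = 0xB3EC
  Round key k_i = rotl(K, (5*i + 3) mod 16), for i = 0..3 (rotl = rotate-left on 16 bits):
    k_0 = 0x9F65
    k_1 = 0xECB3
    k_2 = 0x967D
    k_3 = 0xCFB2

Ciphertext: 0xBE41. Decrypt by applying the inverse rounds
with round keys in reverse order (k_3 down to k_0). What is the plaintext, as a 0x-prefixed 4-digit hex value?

0x30DB

s_0 = ciphertext = 0xBE41
s_1 = InvRound(s_0, k_3) = 0x279F
s_2 = InvRound(s_1, k_2) = 0x47EA
s_3 = InvRound(s_2, k_1) = 0x9A21
s_4 = InvRound(s_3, k_0) = 0x30DB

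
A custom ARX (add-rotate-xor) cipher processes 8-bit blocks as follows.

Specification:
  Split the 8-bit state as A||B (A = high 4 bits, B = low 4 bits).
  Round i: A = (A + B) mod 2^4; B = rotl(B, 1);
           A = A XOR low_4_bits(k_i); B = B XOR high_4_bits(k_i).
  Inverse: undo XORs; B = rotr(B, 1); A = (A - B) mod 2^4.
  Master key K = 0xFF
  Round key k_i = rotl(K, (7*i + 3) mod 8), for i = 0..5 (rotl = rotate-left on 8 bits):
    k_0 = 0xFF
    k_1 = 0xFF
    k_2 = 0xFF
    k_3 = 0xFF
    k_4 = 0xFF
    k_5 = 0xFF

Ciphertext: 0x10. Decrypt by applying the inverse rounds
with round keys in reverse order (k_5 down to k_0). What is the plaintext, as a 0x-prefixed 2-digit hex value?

0xE0

s_0 = ciphertext = 0x10
s_1 = InvRound(s_0, k_5) = 0xFF
s_2 = InvRound(s_1, k_4) = 0x00
s_3 = InvRound(s_2, k_3) = 0x0F
s_4 = InvRound(s_3, k_2) = 0xF0
s_5 = InvRound(s_4, k_1) = 0x1F
s_6 = InvRound(s_5, k_0) = 0xE0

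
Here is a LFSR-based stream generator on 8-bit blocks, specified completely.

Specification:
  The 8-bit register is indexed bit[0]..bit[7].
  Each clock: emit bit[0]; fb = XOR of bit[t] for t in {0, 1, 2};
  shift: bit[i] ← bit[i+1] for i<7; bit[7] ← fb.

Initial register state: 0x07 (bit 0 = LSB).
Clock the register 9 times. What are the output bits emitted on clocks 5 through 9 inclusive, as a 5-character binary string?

00001

reg_0 = 0x07
clock 1: out=1, reg = 0x83
clock 2: out=1, reg = 0x41
clock 3: out=1, reg = 0xA0
clock 4: out=0, reg = 0x50
clock 5: out=0, reg = 0x28
clock 6: out=0, reg = 0x14
clock 7: out=0, reg = 0x8A
clock 8: out=0, reg = 0xC5
clock 9: out=1, reg = 0x62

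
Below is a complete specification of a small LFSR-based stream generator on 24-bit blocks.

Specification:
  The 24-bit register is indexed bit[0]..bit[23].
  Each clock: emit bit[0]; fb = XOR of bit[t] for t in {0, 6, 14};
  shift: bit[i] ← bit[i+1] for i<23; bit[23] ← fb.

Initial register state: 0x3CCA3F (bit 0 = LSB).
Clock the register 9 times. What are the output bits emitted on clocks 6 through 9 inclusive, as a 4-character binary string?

1000

reg_0 = 0x3CCA3F
clock 1: out=1, reg = 0x1E651F
clock 2: out=1, reg = 0x0F328F
clock 3: out=1, reg = 0x879947
clock 4: out=1, reg = 0x43CCA3
clock 5: out=1, reg = 0x21E651
clock 6: out=1, reg = 0x90F328
clock 7: out=0, reg = 0xC87994
clock 8: out=0, reg = 0xE43CCA
clock 9: out=0, reg = 0xF21E65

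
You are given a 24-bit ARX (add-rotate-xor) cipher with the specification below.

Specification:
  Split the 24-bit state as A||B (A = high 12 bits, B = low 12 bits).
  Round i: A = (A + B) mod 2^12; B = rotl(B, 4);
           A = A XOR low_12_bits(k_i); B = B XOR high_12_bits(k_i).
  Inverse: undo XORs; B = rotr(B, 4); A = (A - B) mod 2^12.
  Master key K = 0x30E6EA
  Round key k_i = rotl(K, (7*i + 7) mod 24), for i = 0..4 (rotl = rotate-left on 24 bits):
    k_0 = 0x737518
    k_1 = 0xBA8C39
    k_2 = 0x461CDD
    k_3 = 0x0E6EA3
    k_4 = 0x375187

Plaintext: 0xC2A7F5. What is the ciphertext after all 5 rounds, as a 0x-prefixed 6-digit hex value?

0x9D31F3

s_0 = plaintext = 0xC2A7F5
s_1 = Round(s_0, k_0) = 0x107860
s_2 = Round(s_1, k_1) = 0x55EDA0
s_3 = Round(s_2, k_2) = 0xE23E6C
s_4 = Round(s_3, k_3) = 0x22C628
s_5 = Round(s_4, k_4) = 0x9D31F3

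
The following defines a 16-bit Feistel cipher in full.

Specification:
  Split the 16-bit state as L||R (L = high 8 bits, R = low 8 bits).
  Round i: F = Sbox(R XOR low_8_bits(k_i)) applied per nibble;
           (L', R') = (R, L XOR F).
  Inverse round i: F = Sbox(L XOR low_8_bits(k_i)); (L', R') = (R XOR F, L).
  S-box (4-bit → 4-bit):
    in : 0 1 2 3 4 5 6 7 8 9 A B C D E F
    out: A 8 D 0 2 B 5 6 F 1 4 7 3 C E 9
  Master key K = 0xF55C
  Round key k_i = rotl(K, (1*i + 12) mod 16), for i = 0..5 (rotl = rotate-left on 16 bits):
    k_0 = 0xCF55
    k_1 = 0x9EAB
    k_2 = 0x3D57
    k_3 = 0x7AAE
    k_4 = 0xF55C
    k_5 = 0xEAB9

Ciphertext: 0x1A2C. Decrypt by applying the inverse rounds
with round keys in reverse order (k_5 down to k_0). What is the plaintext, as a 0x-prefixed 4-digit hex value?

0x8708

s_0 = ciphertext = 0x1A2C
s_1 = InvRound(s_0, k_5) = 0x6C1A
s_2 = InvRound(s_1, k_4) = 0x106C
s_3 = InvRound(s_2, k_3) = 0x1210
s_4 = InvRound(s_3, k_2) = 0x3B12
s_5 = InvRound(s_4, k_1) = 0x083B
s_6 = InvRound(s_5, k_0) = 0x8708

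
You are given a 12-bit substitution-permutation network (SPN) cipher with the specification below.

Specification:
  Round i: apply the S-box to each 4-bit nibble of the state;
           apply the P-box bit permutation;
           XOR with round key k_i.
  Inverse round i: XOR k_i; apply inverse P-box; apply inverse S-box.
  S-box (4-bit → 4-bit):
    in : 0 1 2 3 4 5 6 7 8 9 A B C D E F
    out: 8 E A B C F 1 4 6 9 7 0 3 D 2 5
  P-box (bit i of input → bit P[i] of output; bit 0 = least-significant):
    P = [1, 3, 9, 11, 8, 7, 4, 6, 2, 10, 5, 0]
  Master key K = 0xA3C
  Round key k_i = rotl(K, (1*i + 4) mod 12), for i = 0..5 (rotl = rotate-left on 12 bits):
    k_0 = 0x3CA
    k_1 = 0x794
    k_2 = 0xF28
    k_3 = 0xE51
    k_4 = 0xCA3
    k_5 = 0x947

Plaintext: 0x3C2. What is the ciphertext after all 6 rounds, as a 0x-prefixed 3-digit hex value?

s_0 = plaintext = 0x3C2
s_1 = Round(s_0, k_0) = 0xE47
s_2 = Round(s_1, k_1) = 0x1C4
s_3 = Round(s_2, k_2) = 0x089
s_4 = Round(s_3, k_3) = 0x6C2
s_5 = Round(s_4, k_4) = 0x52F
s_6 = Round(s_5, k_5) = 0xFA0

0xFA0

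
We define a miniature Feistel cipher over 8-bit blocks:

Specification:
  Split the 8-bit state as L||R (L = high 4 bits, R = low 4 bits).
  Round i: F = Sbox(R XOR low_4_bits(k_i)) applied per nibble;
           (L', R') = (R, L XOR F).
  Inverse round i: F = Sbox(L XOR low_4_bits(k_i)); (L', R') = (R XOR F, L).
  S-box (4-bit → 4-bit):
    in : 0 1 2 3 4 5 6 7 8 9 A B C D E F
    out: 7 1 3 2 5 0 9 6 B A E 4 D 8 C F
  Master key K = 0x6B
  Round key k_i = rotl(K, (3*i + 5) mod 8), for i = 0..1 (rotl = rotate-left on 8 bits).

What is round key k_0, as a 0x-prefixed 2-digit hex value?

0x6D

K = 0x6B
k_0 = rotl(K, (3*0+5) mod 8) = rotl(K, 5) = 0x6D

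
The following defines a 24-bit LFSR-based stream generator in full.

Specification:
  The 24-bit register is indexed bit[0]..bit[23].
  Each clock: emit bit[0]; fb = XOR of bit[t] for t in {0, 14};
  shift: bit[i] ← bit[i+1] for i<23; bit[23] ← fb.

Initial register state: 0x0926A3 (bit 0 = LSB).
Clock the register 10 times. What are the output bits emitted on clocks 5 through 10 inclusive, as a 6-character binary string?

reg_0 = 0x0926A3
clock 1: out=1, reg = 0x849351
clock 2: out=1, reg = 0xC249A8
clock 3: out=0, reg = 0xE124D4
clock 4: out=0, reg = 0x70926A
clock 5: out=0, reg = 0x384935
clock 6: out=1, reg = 0x1C249A
clock 7: out=0, reg = 0x0E124D
clock 8: out=1, reg = 0x870926
clock 9: out=0, reg = 0x438493
clock 10: out=1, reg = 0xA1C249

010101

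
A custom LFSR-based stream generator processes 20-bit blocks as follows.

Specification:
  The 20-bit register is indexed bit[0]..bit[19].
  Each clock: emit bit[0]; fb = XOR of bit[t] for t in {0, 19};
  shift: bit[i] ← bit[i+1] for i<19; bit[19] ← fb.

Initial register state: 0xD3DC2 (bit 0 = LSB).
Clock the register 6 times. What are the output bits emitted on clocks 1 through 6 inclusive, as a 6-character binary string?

reg_0 = 0xD3DC2
clock 1: out=0, reg = 0xE9EE1
clock 2: out=1, reg = 0x74F70
clock 3: out=0, reg = 0x3A7B8
clock 4: out=0, reg = 0x1D3DC
clock 5: out=0, reg = 0x0E9EE
clock 6: out=0, reg = 0x074F7

010000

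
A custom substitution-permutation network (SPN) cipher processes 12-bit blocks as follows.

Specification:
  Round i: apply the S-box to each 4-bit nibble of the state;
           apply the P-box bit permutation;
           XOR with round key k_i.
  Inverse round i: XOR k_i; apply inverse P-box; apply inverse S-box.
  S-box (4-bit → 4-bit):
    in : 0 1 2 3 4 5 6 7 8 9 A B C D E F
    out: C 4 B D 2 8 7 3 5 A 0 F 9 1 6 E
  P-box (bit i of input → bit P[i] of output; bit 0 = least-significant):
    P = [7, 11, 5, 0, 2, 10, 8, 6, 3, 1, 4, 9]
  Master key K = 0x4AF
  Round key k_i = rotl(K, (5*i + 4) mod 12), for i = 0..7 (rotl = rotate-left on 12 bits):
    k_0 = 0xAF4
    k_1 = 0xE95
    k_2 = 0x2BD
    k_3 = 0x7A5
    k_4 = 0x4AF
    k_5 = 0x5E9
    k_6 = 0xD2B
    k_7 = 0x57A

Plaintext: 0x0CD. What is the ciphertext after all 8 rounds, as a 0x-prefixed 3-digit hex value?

0x915

s_0 = plaintext = 0x0CD
s_1 = Round(s_0, k_0) = 0x820
s_2 = Round(s_1, k_1) = 0xAE8
s_3 = Round(s_2, k_2) = 0x71D
s_4 = Round(s_3, k_3) = 0x62F
s_5 = Round(s_4, k_4) = 0x8D0
s_6 = Round(s_5, k_5) = 0x5D4
s_7 = Round(s_6, k_6) = 0x72F
s_8 = Round(s_7, k_7) = 0x915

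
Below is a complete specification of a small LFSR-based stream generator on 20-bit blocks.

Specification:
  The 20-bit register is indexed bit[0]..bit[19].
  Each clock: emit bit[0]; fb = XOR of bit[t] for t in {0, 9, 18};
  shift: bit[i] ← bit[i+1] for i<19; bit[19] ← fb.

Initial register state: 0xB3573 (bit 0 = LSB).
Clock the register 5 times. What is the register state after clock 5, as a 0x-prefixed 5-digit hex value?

reg_0 = 0xB3573
clock 1: out=1, reg = 0xD9AB9
clock 2: out=1, reg = 0xECD5C
clock 3: out=0, reg = 0xF66AE
clock 4: out=0, reg = 0x7B357
clock 5: out=1, reg = 0xBD9AB

0xBD9AB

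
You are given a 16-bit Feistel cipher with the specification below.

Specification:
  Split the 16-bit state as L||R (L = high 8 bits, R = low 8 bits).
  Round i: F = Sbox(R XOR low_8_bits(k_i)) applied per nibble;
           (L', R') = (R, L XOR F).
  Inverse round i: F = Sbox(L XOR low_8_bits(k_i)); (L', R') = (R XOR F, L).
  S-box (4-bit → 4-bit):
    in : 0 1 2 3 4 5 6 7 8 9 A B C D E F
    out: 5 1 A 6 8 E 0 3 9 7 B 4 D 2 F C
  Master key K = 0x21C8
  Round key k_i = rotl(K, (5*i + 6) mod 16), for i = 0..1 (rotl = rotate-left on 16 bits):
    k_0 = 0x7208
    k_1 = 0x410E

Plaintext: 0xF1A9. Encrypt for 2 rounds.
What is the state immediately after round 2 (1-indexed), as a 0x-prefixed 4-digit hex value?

s_0 = plaintext = 0xF1A9
s_1 = Round(s_0, k_0) = 0xA940
s_2 = Round(s_1, k_1) = 0x4026

0x4026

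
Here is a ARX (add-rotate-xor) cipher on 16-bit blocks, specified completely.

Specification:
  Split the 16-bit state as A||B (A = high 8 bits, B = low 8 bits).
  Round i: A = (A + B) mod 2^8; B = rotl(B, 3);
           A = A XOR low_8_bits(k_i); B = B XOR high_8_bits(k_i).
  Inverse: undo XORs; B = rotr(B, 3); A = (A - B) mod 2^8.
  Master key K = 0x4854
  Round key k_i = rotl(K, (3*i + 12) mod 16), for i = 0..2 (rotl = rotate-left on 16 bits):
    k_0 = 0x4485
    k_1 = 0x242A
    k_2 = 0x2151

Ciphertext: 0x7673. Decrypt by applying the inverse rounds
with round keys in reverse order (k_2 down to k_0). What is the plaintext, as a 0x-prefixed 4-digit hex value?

0x7E31

s_0 = ciphertext = 0x7673
s_1 = InvRound(s_0, k_2) = 0xDD4A
s_2 = InvRound(s_1, k_1) = 0x2ACD
s_3 = InvRound(s_2, k_0) = 0x7E31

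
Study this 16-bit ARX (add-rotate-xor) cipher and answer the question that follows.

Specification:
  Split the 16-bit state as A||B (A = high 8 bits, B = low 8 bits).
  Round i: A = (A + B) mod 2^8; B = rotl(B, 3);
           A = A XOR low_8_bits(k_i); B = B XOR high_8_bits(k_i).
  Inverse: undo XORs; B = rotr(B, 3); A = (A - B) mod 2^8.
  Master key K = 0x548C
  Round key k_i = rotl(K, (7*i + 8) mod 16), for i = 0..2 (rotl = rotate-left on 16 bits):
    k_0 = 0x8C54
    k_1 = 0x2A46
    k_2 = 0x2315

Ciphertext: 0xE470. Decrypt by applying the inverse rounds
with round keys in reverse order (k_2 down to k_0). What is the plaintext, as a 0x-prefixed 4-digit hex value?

s_0 = ciphertext = 0xE470
s_1 = InvRound(s_0, k_2) = 0x876A
s_2 = InvRound(s_1, k_1) = 0xB908
s_3 = InvRound(s_2, k_0) = 0x5D90

0x5D90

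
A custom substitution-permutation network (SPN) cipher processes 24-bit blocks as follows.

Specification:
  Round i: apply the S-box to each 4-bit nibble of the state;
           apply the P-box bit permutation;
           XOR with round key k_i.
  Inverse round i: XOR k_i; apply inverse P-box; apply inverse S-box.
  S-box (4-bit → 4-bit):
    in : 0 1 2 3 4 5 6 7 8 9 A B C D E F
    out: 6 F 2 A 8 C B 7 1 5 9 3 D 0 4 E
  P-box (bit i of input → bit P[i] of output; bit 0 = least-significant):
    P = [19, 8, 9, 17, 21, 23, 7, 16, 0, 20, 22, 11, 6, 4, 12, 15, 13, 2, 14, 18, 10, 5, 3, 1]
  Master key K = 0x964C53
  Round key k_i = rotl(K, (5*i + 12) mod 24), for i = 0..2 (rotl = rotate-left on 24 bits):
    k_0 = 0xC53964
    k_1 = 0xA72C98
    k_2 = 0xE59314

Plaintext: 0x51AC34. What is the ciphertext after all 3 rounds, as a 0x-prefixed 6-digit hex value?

0x03DD28

s_0 = plaintext = 0x51AC34
s_1 = Round(s_0, k_0) = 0x02D12B
s_2 = Round(s_1, k_1) = 0x7F25B5
s_3 = Round(s_2, k_2) = 0x03DD28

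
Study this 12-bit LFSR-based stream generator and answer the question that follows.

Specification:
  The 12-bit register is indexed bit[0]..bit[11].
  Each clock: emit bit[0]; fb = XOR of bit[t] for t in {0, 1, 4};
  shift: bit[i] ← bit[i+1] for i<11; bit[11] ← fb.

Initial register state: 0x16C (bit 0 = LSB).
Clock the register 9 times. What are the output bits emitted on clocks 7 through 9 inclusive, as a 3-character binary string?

101

reg_0 = 0x16C
clock 1: out=0, reg = 0x0B6
clock 2: out=0, reg = 0x05B
clock 3: out=1, reg = 0x82D
clock 4: out=1, reg = 0xC16
clock 5: out=0, reg = 0x60B
clock 6: out=1, reg = 0x305
clock 7: out=1, reg = 0x982
clock 8: out=0, reg = 0xCC1
clock 9: out=1, reg = 0xE60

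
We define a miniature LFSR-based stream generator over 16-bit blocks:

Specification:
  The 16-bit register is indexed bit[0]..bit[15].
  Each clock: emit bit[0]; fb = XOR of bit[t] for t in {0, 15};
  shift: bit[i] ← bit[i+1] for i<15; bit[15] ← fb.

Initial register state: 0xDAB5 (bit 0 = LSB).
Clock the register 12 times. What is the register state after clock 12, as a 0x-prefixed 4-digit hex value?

reg_0 = 0xDAB5
clock 1: out=1, reg = 0x6D5A
clock 2: out=0, reg = 0x36AD
clock 3: out=1, reg = 0x9B56
clock 4: out=0, reg = 0xCDAB
clock 5: out=1, reg = 0x66D5
clock 6: out=1, reg = 0xB36A
clock 7: out=0, reg = 0xD9B5
clock 8: out=1, reg = 0x6CDA
clock 9: out=0, reg = 0x366D
clock 10: out=1, reg = 0x9B36
clock 11: out=0, reg = 0xCD9B
clock 12: out=1, reg = 0x66CD

0x66CD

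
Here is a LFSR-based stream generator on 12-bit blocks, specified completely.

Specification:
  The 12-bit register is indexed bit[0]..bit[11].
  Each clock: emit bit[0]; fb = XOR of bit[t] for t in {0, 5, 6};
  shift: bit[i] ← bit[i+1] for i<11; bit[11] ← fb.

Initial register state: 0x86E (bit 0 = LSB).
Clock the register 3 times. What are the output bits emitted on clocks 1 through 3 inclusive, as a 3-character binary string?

reg_0 = 0x86E
clock 1: out=0, reg = 0x437
clock 2: out=1, reg = 0x21B
clock 3: out=1, reg = 0x90D

011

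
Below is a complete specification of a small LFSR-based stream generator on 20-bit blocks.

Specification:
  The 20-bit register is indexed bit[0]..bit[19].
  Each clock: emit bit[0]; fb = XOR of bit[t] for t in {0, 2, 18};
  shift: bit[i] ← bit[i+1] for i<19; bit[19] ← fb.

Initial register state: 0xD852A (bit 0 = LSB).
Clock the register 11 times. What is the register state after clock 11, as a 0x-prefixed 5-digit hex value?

reg_0 = 0xD852A
clock 1: out=0, reg = 0xEC295
clock 2: out=1, reg = 0xF614A
clock 3: out=0, reg = 0xFB0A5
clock 4: out=1, reg = 0xFD852
clock 5: out=0, reg = 0xFEC29
clock 6: out=1, reg = 0x7F614
clock 7: out=0, reg = 0x3FB0A
clock 8: out=0, reg = 0x1FD85
clock 9: out=1, reg = 0x0FEC2
clock 10: out=0, reg = 0x07F61
clock 11: out=1, reg = 0x83FB0

0x83FB0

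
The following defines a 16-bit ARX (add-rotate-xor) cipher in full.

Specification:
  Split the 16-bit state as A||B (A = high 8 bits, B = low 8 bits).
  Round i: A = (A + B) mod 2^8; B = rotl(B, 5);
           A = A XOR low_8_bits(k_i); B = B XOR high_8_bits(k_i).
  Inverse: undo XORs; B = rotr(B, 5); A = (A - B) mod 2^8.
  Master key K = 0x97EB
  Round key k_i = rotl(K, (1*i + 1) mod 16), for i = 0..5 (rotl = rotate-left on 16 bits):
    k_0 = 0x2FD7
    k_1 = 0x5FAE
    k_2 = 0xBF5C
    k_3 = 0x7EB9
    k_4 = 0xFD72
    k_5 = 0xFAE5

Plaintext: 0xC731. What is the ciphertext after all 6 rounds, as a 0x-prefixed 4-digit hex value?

0x1384

s_0 = plaintext = 0xC731
s_1 = Round(s_0, k_0) = 0x2F09
s_2 = Round(s_1, k_1) = 0x967E
s_3 = Round(s_2, k_2) = 0x4870
s_4 = Round(s_3, k_3) = 0x0170
s_5 = Round(s_4, k_4) = 0x03F3
s_6 = Round(s_5, k_5) = 0x1384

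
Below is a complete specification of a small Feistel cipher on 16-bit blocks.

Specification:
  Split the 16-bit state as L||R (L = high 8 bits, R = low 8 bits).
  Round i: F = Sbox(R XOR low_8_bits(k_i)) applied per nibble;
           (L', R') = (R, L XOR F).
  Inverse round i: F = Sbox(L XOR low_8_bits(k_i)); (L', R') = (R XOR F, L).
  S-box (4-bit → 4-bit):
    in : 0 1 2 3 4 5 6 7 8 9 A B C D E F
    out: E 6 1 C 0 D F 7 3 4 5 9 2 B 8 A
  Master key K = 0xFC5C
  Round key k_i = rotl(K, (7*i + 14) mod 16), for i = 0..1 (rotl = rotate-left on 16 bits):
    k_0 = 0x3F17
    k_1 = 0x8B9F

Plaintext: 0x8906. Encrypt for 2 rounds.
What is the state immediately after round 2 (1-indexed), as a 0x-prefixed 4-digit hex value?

s_0 = plaintext = 0x8906
s_1 = Round(s_0, k_0) = 0x06EF
s_2 = Round(s_1, k_1) = 0xEF78

0xEF78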